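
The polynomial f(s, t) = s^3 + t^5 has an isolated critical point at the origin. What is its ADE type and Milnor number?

Type E8, Milnor number mu = 8.

The Hessian of f at 0 is [[0, 0], [0, 0]] with rank 0, so corank 2. A Groebner basis of the Jacobian ideal J(f) in C{s,t} is {t^4, s^2}; counting standard monomials gives mu = 8. Corank 2; j^3 = s^3 is a perfect cube, so E-series; the 5-jet and mu = 8 give E_8.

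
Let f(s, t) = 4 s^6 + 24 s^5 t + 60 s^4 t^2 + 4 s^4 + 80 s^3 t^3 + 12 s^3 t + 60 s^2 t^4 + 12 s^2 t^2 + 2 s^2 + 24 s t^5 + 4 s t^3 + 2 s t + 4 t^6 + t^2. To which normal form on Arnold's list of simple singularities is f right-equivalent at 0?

A1

The Hessian of f at 0 has rank 2. Corank 0: nondegenerate Morse point, so A_1.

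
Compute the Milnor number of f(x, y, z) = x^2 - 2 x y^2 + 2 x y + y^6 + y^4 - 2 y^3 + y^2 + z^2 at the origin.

The Hessian of f at 0 has rank 2. Corank 1: A-series; mu = 5 gives A_5.

5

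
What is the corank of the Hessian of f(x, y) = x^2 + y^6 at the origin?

Hessian at 0 has rank 1.

1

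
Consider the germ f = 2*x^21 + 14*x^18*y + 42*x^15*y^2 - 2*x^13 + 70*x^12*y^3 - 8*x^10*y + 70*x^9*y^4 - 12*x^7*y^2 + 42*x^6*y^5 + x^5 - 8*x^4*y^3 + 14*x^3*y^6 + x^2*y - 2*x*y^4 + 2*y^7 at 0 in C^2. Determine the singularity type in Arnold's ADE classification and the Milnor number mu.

The Hessian of f at 0 is [[0, 0], [0, 0]] with rank 0, so corank 2. A Groebner basis of the Jacobian ideal J(f) in C{x,y} is {x^2/6 + x*y^3, -x*y + y^4, x^3, x^2*y}; counting standard monomials gives mu = 8. Corank 2; j^3 = x^2*y has shape L^2 M (L != M), so D-series; mu = 8 gives D_8.

Type D8, Milnor number mu = 8.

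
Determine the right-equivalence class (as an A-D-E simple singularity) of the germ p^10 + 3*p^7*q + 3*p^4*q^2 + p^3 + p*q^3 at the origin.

E7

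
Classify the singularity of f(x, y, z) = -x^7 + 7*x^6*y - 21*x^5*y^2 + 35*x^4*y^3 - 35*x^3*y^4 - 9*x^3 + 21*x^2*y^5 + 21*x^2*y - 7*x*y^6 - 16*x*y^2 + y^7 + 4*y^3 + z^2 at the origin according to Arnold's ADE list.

The Hessian of f at 0 is [[0, 0, 0], [0, 0, 0], [0, 0, 2]] with rank 1, so corank 2. A Groebner basis of the Jacobian ideal J(f) in C{x,y,z} is {2187*x*y/7 + y^6 - 1458*y^2/7, x*y^2 - 2*y^3/3, x^2 - 5*x*y/3 + 2*y^2/3, z}; counting standard monomials gives mu = 8. Corank 2; j^3 = -(x - y)*(3*x - 2*y)^2 has shape L^2 M (L != M), so D-series; mu = 8 gives D_8.

D_8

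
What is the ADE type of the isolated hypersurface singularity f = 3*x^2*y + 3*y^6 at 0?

D_{7}

The Hessian of f at 0 has rank 0. Corank 2; j^3 = 3*x^2*y has shape L^2 M (L != M), so D-series; mu = 7 gives D_7.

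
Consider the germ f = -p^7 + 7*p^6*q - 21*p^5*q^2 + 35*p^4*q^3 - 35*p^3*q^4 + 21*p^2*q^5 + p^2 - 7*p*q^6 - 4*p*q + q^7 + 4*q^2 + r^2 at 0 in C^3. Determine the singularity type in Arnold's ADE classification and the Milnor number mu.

Type A_6, Milnor number mu = 6.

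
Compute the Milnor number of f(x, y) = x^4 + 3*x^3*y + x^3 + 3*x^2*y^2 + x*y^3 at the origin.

The Hessian of f at 0 is [[0, 0], [0, 0]] with rank 0, so corank 2. A Groebner basis of the Jacobian ideal J(f) in C{x,y} is {3*x^2 + y^4 + y^3, x^3, x^2*y - x^2 - y^3/3, 2*x^2 + x*y^2 + 2*y^3/3}; counting standard monomials gives mu = 7. Corank 2; j^3 = x^3 is a perfect cube, so E-series; the 4-jet and mu = 7 give E_7.

7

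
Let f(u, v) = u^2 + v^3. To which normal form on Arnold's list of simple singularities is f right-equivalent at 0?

A_2

The Hessian of f at 0 is [[2, 0], [0, 0]] with rank 1, so corank 1. A Groebner basis of the Jacobian ideal J(f) in C{u,v} is {v^2, u}; counting standard monomials gives mu = 2. Corank 1: A-series; mu = 2 gives A_2.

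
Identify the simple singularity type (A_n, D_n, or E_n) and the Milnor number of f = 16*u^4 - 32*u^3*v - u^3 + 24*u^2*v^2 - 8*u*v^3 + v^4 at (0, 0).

Type E_{6}, Milnor number mu = 6.

The Hessian of f at 0 has rank 0. Corank 2; j^3 = -u^3 is a perfect cube, so E-series; the 4-jet and mu = 6 give E_6.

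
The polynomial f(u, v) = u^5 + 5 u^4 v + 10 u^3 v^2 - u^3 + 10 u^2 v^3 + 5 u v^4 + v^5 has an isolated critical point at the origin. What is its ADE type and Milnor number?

Type E_8, Milnor number mu = 8.

The Hessian of f at 0 has rank 0. Corank 2; j^3 = -u^3 is a perfect cube, so E-series; the 5-jet and mu = 8 give E_8.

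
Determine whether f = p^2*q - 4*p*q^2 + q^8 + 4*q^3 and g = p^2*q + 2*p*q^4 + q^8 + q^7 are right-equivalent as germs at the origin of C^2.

Yes.

The Hessian of f at 0 is [[0, 0], [0, 0]] with rank 0, so corank 2. A Groebner basis of the Jacobian ideal J(f) in C{p,q} is {p^2/8 + q^7 - q^2/2, p^3 - 8*q^3, p*q - 2*q^2}; counting standard monomials gives mu = 9. Corank 2; j^3 = q*(p - 2*q)^2 has shape L^2 M (L != M), so D-series; mu = 9 gives D_9. The Hessian of g at 0 is [[0, 0], [0, 0]] with rank 0, so corank 2. A Groebner basis of the Jacobian ideal J(g) in C{p,q} is {p^2*q^2, 8*p^2*q + p^2 + p*q^3, p*q + q^4, p^3}; counting standard monomials gives mu = 9. Corank 2; j^3 = p^2*q has shape L^2 M (L != M), so D-series; mu = 9 gives D_9. Both have type D_9, hence right-equivalent.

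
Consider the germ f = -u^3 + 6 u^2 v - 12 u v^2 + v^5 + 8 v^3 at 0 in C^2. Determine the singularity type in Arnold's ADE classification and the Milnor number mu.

The Hessian of f at 0 is [[0, 0], [0, 0]] with rank 0, so corank 2. A Groebner basis of the Jacobian ideal J(f) in C{u,v} is {v^4, u^2 - 4*u*v + 4*v^2}; counting standard monomials gives mu = 8. Corank 2; j^3 = -(u - 2*v)^3 is a perfect cube, so E-series; the 5-jet and mu = 8 give E_8.

Type E_8, Milnor number mu = 8.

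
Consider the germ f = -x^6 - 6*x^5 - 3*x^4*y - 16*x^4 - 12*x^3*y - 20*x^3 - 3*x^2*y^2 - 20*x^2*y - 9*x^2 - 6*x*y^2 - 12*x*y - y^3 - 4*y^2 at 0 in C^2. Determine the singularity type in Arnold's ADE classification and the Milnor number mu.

Type A_{2}, Milnor number mu = 2.

The Hessian of f at 0 has rank 1. Corank 1: A-series; mu = 2 gives A_2.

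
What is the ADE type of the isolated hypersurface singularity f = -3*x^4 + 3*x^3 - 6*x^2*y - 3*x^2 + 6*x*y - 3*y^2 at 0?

A_2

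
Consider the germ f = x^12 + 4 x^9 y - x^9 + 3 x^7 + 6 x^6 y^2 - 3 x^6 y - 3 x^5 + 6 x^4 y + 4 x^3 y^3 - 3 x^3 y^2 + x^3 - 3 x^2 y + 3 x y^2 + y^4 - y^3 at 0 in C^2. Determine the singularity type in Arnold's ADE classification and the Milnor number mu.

Type E_{6}, Milnor number mu = 6.

The Hessian of f at 0 is [[0, 0], [0, 0]] with rank 0, so corank 2. A Groebner basis of the Jacobian ideal J(f) in C{x,y} is {y^3, x^2 - 2*x*y + y^2}; counting standard monomials gives mu = 6. Corank 2; j^3 = (x - y)^3 is a perfect cube, so E-series; the 4-jet and mu = 6 give E_6.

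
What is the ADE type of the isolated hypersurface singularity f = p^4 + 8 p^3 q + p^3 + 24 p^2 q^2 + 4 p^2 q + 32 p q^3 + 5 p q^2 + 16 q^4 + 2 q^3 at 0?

The Hessian of f at 0 has rank 0. Corank 2; j^3 = (p + q)^2*(p + 2*q) has shape L^2 M (L != M), so D-series; mu = 5 gives D_5.

D_5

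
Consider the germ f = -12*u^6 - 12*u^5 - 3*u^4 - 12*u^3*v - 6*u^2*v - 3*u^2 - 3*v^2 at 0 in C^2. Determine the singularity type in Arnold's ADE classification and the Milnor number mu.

Type A_1, Milnor number mu = 1.

The Hessian of f at 0 has rank 2. Corank 0: nondegenerate Morse point, so A_1.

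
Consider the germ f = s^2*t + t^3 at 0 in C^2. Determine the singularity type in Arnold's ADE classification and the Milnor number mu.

Type D_4, Milnor number mu = 4.

The Hessian of f at 0 has rank 0. Corank 2; j^3 = t*(s^2 + t^2) splits into three distinct lines over C (the quadratic factor has nonzero discriminant), so D_4.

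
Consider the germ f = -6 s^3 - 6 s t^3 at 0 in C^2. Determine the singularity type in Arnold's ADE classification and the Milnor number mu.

The Hessian of f at 0 is [[0, 0], [0, 0]] with rank 0, so corank 2. A Groebner basis of the Jacobian ideal J(f) in C{s,t} is {s^3, s*t^2, 3*s^2 + t^3}; counting standard monomials gives mu = 7. Corank 2; j^3 = -6*s^3 is a perfect cube, so E-series; the 4-jet and mu = 7 give E_7.

Type E_{7}, Milnor number mu = 7.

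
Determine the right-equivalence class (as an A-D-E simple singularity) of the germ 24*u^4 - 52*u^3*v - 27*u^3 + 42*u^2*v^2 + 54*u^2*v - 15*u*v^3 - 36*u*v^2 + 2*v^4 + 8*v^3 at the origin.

E_7

The Hessian of f at 0 is [[0, 0], [0, 0]] with rank 0, so corank 2. A Groebner basis of the Jacobian ideal J(f) in C{u,v} is {19683*u^2/4 - 6561*u*v + v^4 - 27*v^3/4 + 2187*v^2, u^3 - 189*u^2/2 + 126*u*v - v^3/6 - 42*v^2, u^2*v - 405*u^2/4 + 135*u*v - 11*v^3/36 - 45*v^2, -81*u^2 + u*v^2 + 108*u*v - 5*v^3/9 - 36*v^2}; counting standard monomials gives mu = 7. Corank 2; j^3 = -(3*u - 2*v)^3 is a perfect cube, so E-series; the 4-jet and mu = 7 give E_7.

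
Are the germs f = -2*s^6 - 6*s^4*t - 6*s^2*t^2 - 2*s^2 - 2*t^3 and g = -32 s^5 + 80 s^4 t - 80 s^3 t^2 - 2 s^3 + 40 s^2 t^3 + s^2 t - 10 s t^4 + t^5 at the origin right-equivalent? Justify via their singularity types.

No.

The Hessian of f at 0 has rank 1. Corank 1: A-series; mu = 2 gives A_2. The Hessian of g at 0 has rank 0. Corank 2; j^3 = -s^2*(2*s - t) has shape L^2 M (L != M), so D-series; mu = 6 gives D_6. f is A_2 but g is D_6, hence not right-equivalent.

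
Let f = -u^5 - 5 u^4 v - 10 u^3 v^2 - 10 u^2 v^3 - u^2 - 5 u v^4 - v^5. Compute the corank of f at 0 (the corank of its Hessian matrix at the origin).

1

The Hessian at 0 is [[-2, 0], [0, 0]] of rank 1; hence corank 1.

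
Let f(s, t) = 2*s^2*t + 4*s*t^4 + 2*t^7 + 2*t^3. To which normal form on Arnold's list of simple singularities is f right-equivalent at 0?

The Hessian of f at 0 has rank 0. Corank 2; j^3 = 2*t*(s^2 + t^2) splits into three distinct lines over C (the quadratic factor has nonzero discriminant), so D_4.

D_{4}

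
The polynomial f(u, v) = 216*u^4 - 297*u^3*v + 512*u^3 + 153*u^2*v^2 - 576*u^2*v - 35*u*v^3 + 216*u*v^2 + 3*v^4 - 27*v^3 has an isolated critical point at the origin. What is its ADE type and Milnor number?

Type E_7, Milnor number mu = 7.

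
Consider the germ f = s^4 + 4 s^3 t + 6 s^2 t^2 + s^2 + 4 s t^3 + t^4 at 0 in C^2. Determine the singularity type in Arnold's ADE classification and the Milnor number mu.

Type A_{3}, Milnor number mu = 3.

The Hessian of f at 0 is [[2, 0], [0, 0]] with rank 1, so corank 1. A Groebner basis of the Jacobian ideal J(f) in C{s,t} is {t^3, s}; counting standard monomials gives mu = 3. Corank 1: A-series; mu = 3 gives A_3.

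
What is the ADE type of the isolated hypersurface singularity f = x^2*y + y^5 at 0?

D6

The Hessian of f at 0 has rank 0. Corank 2; j^3 = x^2*y has shape L^2 M (L != M), so D-series; mu = 6 gives D_6.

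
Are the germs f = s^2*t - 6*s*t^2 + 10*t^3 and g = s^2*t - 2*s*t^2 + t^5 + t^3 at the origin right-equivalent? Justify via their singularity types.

No.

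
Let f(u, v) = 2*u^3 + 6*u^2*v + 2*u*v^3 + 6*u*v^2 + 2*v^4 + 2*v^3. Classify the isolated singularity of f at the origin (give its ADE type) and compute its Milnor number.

Type E_7, Milnor number mu = 7.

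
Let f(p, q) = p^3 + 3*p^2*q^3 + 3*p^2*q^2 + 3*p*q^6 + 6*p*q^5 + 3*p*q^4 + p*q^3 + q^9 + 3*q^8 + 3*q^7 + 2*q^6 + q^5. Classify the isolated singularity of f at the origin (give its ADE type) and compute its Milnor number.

Type E_{7}, Milnor number mu = 7.

The Hessian of f at 0 has rank 0. Corank 2; j^3 = p^3 is a perfect cube, so E-series; the 4-jet and mu = 7 give E_7.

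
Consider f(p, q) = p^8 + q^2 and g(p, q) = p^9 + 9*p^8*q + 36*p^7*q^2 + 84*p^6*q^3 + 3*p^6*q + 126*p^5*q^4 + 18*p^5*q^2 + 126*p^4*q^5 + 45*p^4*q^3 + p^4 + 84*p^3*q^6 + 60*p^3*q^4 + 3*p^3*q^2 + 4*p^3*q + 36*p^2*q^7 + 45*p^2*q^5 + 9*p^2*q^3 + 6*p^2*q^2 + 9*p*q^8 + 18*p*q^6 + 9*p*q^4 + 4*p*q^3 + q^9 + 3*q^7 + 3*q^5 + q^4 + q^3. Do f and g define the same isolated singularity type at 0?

The Hessian of f at 0 has rank 1. Corank 1: A-series; mu = 7 gives A_7. The Hessian of g at 0 has rank 0. Corank 2; j^3 = q^3 is a perfect cube, so E-series; the 4-jet and mu = 6 give E_6. f is A_7 but g is E_6, hence not right-equivalent.

No.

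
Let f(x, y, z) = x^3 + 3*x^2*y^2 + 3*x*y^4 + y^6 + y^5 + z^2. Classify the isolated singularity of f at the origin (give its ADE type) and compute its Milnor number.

The Hessian of f at 0 has rank 1. Corank 2; j^3 = x^3 is a perfect cube, so E-series; the 5-jet and mu = 8 give E_8.

Type E_8, Milnor number mu = 8.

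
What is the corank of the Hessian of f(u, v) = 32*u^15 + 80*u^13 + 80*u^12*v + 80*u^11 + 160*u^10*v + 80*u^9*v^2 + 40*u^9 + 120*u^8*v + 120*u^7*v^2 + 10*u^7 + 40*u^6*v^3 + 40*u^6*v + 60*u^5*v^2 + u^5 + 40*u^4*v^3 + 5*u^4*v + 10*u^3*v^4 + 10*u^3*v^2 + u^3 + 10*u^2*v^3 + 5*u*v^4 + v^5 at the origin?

Hessian at 0 has rank 0.

2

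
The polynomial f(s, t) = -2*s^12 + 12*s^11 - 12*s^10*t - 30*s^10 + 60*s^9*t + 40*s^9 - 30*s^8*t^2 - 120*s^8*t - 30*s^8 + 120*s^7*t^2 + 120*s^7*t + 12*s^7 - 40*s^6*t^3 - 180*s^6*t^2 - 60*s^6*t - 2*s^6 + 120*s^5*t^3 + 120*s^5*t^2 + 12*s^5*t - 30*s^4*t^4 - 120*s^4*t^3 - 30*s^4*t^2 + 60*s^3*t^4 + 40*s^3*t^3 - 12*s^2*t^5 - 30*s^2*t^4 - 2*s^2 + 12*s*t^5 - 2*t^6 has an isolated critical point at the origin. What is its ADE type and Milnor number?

Type A_5, Milnor number mu = 5.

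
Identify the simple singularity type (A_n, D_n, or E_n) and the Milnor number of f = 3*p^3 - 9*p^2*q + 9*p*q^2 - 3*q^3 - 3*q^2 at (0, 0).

The Hessian of f at 0 has rank 1. Corank 1: A-series; mu = 2 gives A_2.

Type A_{2}, Milnor number mu = 2.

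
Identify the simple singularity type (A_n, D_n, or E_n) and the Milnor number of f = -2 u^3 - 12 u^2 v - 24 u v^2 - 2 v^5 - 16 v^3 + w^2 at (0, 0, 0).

Type E_{8}, Milnor number mu = 8.

The Hessian of f at 0 has rank 1. Corank 2; j^3 = -2*(u + 2*v)^3 is a perfect cube, so E-series; the 5-jet and mu = 8 give E_8.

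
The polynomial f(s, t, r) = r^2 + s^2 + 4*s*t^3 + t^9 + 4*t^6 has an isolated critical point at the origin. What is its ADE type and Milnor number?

The Hessian of f at 0 has rank 2. Corank 1: A-series; mu = 8 gives A_8.

Type A8, Milnor number mu = 8.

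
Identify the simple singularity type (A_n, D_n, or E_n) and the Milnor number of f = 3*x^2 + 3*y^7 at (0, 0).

The Hessian of f at 0 is [[6, 0], [0, 0]] with rank 1, so corank 1. A Groebner basis of the Jacobian ideal J(f) in C{x,y} is {y^6, x}; counting standard monomials gives mu = 6. Corank 1: A-series; mu = 6 gives A_6.

Type A_{6}, Milnor number mu = 6.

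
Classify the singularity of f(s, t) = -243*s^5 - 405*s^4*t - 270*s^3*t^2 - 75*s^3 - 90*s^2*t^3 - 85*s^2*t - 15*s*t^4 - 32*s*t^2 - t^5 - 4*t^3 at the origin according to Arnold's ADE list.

The Hessian of f at 0 has rank 0. Corank 2; j^3 = -(3*s + t)*(5*s + 2*t)^2 has shape L^2 M (L != M), so D-series; mu = 6 gives D_6.

D_6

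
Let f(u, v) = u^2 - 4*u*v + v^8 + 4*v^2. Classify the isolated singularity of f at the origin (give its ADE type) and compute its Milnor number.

Type A7, Milnor number mu = 7.

The Hessian of f at 0 is [[2, -4], [-4, 8]] with rank 1, so corank 1. A Groebner basis of the Jacobian ideal J(f) in C{u,v} is {v^7, u - 2*v}; counting standard monomials gives mu = 7. Corank 1: A-series; mu = 7 gives A_7.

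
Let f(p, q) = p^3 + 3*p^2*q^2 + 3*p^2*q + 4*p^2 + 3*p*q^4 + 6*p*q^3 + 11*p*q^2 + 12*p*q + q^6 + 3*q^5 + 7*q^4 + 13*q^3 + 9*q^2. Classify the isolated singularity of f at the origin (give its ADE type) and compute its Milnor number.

Type A_2, Milnor number mu = 2.

The Hessian of f at 0 has rank 1. Corank 1: A-series; mu = 2 gives A_2.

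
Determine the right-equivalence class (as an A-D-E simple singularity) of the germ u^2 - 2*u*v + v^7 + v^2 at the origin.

The Hessian of f at 0 is [[2, -2], [-2, 2]] with rank 1, so corank 1. A Groebner basis of the Jacobian ideal J(f) in C{u,v} is {v^6, u - v}; counting standard monomials gives mu = 6. Corank 1: A-series; mu = 6 gives A_6.

A_{6}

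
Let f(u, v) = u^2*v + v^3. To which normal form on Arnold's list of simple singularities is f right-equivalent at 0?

The Hessian of f at 0 is [[0, 0], [0, 0]] with rank 0, so corank 2. A Groebner basis of the Jacobian ideal J(f) in C{u,v} is {v^3, u^2 + 3*v^2, u*v}; counting standard monomials gives mu = 4. Corank 2; j^3 = v*(u^2 + v^2) splits into three distinct lines over C (the quadratic factor has nonzero discriminant), so D_4.

D4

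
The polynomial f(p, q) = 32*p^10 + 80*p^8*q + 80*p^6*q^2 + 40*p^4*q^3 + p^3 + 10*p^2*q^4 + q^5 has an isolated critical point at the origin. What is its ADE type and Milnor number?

Type E_8, Milnor number mu = 8.

The Hessian of f at 0 has rank 0. Corank 2; j^3 = p^3 is a perfect cube, so E-series; the 5-jet and mu = 8 give E_8.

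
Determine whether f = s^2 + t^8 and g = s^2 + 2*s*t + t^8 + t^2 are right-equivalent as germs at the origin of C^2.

Yes.

The Hessian of f at 0 is [[2, 0], [0, 0]] with rank 1, so corank 1. A Groebner basis of the Jacobian ideal J(f) in C{s,t} is {t^7, s}; counting standard monomials gives mu = 7. Corank 1: A-series; mu = 7 gives A_7. The Hessian of g at 0 is [[2, 2], [2, 2]] with rank 1, so corank 1. A Groebner basis of the Jacobian ideal J(g) in C{s,t} is {t^7, s + t}; counting standard monomials gives mu = 7. Corank 1: A-series; mu = 7 gives A_7. Both have type A_7, hence right-equivalent.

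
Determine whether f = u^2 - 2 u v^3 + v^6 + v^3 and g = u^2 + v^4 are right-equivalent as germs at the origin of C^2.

The Hessian of f at 0 is [[2, 0], [0, 0]] with rank 1, so corank 1. A Groebner basis of the Jacobian ideal J(f) in C{u,v} is {v^2, u}; counting standard monomials gives mu = 2. Corank 1: A-series; mu = 2 gives A_2. The Hessian of g at 0 is [[2, 0], [0, 0]] with rank 1, so corank 1. A Groebner basis of the Jacobian ideal J(g) in C{u,v} is {v^3, u}; counting standard monomials gives mu = 3. Corank 1: A-series; mu = 3 gives A_3. f is A_2 but g is A_3, hence not right-equivalent.

No.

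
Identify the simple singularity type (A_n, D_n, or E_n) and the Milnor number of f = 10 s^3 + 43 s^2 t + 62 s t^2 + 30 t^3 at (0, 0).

The Hessian of f at 0 has rank 0. Corank 2; j^3 = (2*s + 3*t)*(5*s^2 + 14*s*t + 10*t^2) splits into three distinct lines over C (the quadratic factor has nonzero discriminant), so D_4.

Type D_4, Milnor number mu = 4.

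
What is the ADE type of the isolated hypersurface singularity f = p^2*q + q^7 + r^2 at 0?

D_8

The Hessian of f at 0 is [[0, 0, 0], [0, 0, 0], [0, 0, 2]] with rank 1, so corank 2. A Groebner basis of the Jacobian ideal J(f) in C{p,q,r} is {p^2/7 + q^6, p^3, p*q, r}; counting standard monomials gives mu = 8. Corank 2; j^3 = p^2*q has shape L^2 M (L != M), so D-series; mu = 8 gives D_8.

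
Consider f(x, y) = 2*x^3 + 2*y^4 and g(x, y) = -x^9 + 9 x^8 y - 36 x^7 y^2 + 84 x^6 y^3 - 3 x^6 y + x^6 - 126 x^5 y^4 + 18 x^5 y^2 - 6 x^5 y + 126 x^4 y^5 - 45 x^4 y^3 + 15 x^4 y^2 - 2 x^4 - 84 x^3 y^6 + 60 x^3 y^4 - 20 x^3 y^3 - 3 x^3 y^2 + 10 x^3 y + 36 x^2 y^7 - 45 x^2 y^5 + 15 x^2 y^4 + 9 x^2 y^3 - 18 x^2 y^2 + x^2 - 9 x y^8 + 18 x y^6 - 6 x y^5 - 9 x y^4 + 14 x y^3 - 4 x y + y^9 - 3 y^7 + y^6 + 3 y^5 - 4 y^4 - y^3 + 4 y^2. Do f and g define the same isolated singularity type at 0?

No.

The Hessian of f at 0 is [[0, 0], [0, 0]] with rank 0, so corank 2. A Groebner basis of the Jacobian ideal J(f) in C{x,y} is {y^3, x^2}; counting standard monomials gives mu = 6. Corank 2; j^3 = 2*x^3 is a perfect cube, so E-series; the 4-jet and mu = 6 give E_6. The Hessian of g at 0 is [[2, -4], [-4, 8]] with rank 1, so corank 1. A Groebner basis of the Jacobian ideal J(g) in C{x,y} is {y^2, x - 2*y}; counting standard monomials gives mu = 2. Corank 1: A-series; mu = 2 gives A_2. f is E_6 but g is A_2, hence not right-equivalent.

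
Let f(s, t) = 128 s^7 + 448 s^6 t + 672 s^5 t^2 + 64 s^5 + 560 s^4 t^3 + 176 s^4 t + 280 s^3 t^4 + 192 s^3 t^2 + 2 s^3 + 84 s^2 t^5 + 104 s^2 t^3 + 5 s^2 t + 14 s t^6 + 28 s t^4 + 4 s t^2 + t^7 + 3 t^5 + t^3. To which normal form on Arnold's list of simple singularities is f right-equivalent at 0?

D_{6}

The Hessian of f at 0 has rank 0. Corank 2; j^3 = (s + t)^2*(2*s + t) has shape L^2 M (L != M), so D-series; mu = 6 gives D_6.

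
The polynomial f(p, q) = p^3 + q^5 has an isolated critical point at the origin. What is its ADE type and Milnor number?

Type E_8, Milnor number mu = 8.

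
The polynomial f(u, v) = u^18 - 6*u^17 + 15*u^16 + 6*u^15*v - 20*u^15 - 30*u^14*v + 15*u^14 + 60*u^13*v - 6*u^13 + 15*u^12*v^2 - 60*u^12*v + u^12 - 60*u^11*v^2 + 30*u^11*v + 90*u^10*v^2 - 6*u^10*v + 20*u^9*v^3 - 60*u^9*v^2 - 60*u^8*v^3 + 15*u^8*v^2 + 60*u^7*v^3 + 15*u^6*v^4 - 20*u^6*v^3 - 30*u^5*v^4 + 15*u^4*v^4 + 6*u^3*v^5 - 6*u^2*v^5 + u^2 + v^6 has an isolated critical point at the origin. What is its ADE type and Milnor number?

Type A5, Milnor number mu = 5.

The Hessian of f at 0 has rank 1. Corank 1: A-series; mu = 5 gives A_5.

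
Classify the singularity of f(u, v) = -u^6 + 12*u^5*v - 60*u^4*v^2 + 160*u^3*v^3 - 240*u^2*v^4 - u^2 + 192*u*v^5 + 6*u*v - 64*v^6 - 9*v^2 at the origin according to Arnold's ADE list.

A_5

The Hessian of f at 0 is [[-2, 6], [6, -18]] with rank 1, so corank 1. A Groebner basis of the Jacobian ideal J(f) in C{u,v} is {v^5, u - 3*v}; counting standard monomials gives mu = 5. Corank 1: A-series; mu = 5 gives A_5.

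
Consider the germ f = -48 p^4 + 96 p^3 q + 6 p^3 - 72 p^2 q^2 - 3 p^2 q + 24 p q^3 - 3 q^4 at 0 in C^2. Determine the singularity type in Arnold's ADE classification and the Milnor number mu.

The Hessian of f at 0 has rank 0. Corank 2; j^3 = 3*p^2*(2*p - q) has shape L^2 M (L != M), so D-series; mu = 5 gives D_5.

Type D_{5}, Milnor number mu = 5.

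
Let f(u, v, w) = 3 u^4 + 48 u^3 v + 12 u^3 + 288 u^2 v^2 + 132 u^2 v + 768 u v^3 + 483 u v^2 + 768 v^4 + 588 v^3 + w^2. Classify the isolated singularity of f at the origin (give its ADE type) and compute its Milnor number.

The Hessian of f at 0 is [[0, 0, 0], [0, 0, 0], [0, 0, 2]] with rank 1, so corank 2. A Groebner basis of the Jacobian ideal J(f) in C{u,v,w} is {u*v^2 + 14*u*v + 49*v^2, -4*u*v + v^3 - 14*v^2, u^2 + 15*u*v/2 + 14*v^2, w}; counting standard monomials gives mu = 5. Corank 2; j^3 = 3*(u + 4*v)*(2*u + 7*v)^2 has shape L^2 M (L != M), so D-series; mu = 5 gives D_5.

Type D_5, Milnor number mu = 5.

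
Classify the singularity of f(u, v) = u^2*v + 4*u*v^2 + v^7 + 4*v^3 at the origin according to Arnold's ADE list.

D_{8}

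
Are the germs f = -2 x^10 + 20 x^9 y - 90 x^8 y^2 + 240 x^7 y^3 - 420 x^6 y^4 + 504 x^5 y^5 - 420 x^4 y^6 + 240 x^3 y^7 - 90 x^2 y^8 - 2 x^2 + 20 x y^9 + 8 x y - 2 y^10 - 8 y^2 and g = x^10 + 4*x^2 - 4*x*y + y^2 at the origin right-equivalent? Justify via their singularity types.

Yes.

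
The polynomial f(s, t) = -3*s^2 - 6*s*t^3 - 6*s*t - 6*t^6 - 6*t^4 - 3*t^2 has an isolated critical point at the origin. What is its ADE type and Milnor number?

Type A_5, Milnor number mu = 5.

The Hessian of f at 0 is [[-6, -6], [-6, -6]] with rank 1, so corank 1. A Groebner basis of the Jacobian ideal J(f) in C{s,t} is {s*t^2 - s - t, s + t^3 + t, s^2 + 2*s*t + t^2}; counting standard monomials gives mu = 5. Corank 1: A-series; mu = 5 gives A_5.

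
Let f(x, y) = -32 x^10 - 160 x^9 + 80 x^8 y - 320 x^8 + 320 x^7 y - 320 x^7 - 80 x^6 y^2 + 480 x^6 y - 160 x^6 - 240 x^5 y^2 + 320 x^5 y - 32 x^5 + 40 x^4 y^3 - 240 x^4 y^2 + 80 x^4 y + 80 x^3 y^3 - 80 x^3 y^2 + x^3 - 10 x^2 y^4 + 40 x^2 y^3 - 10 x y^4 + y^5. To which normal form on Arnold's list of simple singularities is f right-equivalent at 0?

E_8

The Hessian of f at 0 is [[0, 0], [0, 0]] with rank 0, so corank 2. A Groebner basis of the Jacobian ideal J(f) in C{x,y} is {y^5, x*y^3 - y^4/8, x^2}; counting standard monomials gives mu = 8. Corank 2; j^3 = x^3 is a perfect cube, so E-series; the 5-jet and mu = 8 give E_8.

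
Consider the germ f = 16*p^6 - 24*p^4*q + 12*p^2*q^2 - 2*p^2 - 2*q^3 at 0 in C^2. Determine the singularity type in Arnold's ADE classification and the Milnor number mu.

Type A_{2}, Milnor number mu = 2.

The Hessian of f at 0 is [[-4, 0], [0, 0]] with rank 1, so corank 1. A Groebner basis of the Jacobian ideal J(f) in C{p,q} is {q^2, p}; counting standard monomials gives mu = 2. Corank 1: A-series; mu = 2 gives A_2.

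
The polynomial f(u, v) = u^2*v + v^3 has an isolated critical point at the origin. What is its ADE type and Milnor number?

Type D_{4}, Milnor number mu = 4.

The Hessian of f at 0 is [[0, 0], [0, 0]] with rank 0, so corank 2. A Groebner basis of the Jacobian ideal J(f) in C{u,v} is {v^3, u^2 + 3*v^2, u*v}; counting standard monomials gives mu = 4. Corank 2; j^3 = v*(u^2 + v^2) splits into three distinct lines over C (the quadratic factor has nonzero discriminant), so D_4.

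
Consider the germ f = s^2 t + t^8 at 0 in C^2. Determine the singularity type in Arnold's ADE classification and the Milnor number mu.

The Hessian of f at 0 is [[0, 0], [0, 0]] with rank 0, so corank 2. A Groebner basis of the Jacobian ideal J(f) in C{s,t} is {s^2/8 + t^7, s^3, s*t}; counting standard monomials gives mu = 9. Corank 2; j^3 = s^2*t has shape L^2 M (L != M), so D-series; mu = 9 gives D_9.

Type D_{9}, Milnor number mu = 9.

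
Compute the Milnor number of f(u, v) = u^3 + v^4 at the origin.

6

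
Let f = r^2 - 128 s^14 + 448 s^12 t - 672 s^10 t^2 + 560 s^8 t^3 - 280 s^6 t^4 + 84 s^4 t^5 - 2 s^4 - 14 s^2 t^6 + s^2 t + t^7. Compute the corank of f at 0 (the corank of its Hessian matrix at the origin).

The Hessian at 0 is [[0, 0, 0], [0, 0, 0], [0, 0, 2]] of rank 1; hence corank 2.

2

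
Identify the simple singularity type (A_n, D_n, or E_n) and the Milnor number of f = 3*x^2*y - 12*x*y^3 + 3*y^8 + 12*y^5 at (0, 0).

The Hessian of f at 0 is [[0, 0], [0, 0]] with rank 0, so corank 2. A Groebner basis of the Jacobian ideal J(f) in C{x,y} is {x^4, x^3*y + x^2 - 2*x*y^2, -x^3/2 + x^2*y^2, -x*y/2 + y^3}; counting standard monomials gives mu = 9. Corank 2; j^3 = 3*x^2*y has shape L^2 M (L != M), so D-series; mu = 9 gives D_9.

Type D_9, Milnor number mu = 9.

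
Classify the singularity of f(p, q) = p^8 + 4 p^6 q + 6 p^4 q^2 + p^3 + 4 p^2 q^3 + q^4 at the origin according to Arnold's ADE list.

The Hessian of f at 0 has rank 0. Corank 2; j^3 = p^3 is a perfect cube, so E-series; the 4-jet and mu = 6 give E_6.

E6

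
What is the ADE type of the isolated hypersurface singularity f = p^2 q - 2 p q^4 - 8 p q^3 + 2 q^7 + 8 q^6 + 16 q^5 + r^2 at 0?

The Hessian of f at 0 is [[0, 0, 0], [0, 0, 0], [0, 0, 2]] with rank 1, so corank 2. A Groebner basis of the Jacobian ideal J(f) in C{p,q,r} is {p^2/6 + p*q^3 - 16*p*q^2/3 + 56*p*q/3 - 224*q^3/3, -p*q + q^4 + 4*q^3, p^3 + 32*p^2/3 - 256*p*q^2/3 + 512*p*q/3 - 2048*q^3/3, p^2*q + 4*p^2/3 - 80*p*q^2/3 + 256*p*q/3 - 1024*q^3/3, r}; counting standard monomials gives mu = 8. Corank 2; j^3 = p^2*q has shape L^2 M (L != M), so D-series; mu = 8 gives D_8.

D8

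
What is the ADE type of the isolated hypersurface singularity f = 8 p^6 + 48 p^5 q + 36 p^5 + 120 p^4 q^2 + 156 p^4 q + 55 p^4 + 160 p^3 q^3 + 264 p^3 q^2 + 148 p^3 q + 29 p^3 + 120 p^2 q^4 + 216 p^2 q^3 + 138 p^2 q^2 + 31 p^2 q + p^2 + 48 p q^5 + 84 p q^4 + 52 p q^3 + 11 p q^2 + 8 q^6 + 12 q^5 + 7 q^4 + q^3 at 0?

The Hessian of f at 0 has rank 1. Corank 1: A-series; mu = 2 gives A_2.

A_2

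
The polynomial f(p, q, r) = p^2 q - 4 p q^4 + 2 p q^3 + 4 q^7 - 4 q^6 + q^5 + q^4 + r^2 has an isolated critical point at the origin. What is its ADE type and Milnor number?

Type D_5, Milnor number mu = 5.

The Hessian of f at 0 has rank 1. Corank 2; j^3 = p^2*q has shape L^2 M (L != M), so D-series; mu = 5 gives D_5.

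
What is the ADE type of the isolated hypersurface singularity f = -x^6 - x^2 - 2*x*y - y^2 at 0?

A_5

The Hessian of f at 0 has rank 1. Corank 1: A-series; mu = 5 gives A_5.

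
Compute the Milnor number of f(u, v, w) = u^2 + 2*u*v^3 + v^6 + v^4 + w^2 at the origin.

3

The Hessian of f at 0 has rank 2. Corank 1: A-series; mu = 3 gives A_3.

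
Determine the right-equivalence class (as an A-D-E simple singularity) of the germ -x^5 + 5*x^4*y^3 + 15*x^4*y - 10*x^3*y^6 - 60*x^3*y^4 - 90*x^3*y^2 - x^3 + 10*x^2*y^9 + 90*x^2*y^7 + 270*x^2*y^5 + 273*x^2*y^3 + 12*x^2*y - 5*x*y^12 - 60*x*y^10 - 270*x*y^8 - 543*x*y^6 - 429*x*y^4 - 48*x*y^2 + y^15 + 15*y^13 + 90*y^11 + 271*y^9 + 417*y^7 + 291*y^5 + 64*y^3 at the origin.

The Hessian of f at 0 is [[0, 0], [0, 0]] with rank 0, so corank 2. A Groebner basis of the Jacobian ideal J(f) in C{x,y} is {15*x^2/2 + x*y^3 - 60*x*y + 120*y^2, 2*x^2 - 16*x*y + y^4 + 32*y^2, x^3 - 48*x*y^2 + 128*y^3, x^2*y - 8*x*y^2 + 16*y^3}; counting standard monomials gives mu = 8. Corank 2; j^3 = -(x - 4*y)^3 is a perfect cube, so E-series; the 5-jet and mu = 8 give E_8.

E_{8}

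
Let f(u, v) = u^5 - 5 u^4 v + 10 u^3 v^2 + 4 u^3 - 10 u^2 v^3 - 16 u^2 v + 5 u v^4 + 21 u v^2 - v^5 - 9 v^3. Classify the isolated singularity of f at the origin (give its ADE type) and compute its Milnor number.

The Hessian of f at 0 is [[0, 0], [0, 0]] with rank 0, so corank 2. A Groebner basis of the Jacobian ideal J(f) in C{u,v} is {-32*u*v/5 + v^4 + 48*v^2/5, u*v^2 - 3*v^3/2, u^2 - 5*u*v/2 + 3*v^2/2}; counting standard monomials gives mu = 6. Corank 2; j^3 = (u - v)*(2*u - 3*v)^2 has shape L^2 M (L != M), so D-series; mu = 6 gives D_6.

Type D6, Milnor number mu = 6.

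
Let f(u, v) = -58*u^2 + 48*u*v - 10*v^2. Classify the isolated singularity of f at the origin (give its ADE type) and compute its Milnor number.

Type A_1, Milnor number mu = 1.

The Hessian of f at 0 is [[-116, 48], [48, -20]] with rank 2, so corank 0. A Groebner basis of the Jacobian ideal J(f) in C{u,v} is {u, v}; counting standard monomials gives mu = 1. Corank 0: nondegenerate Morse point, so A_1.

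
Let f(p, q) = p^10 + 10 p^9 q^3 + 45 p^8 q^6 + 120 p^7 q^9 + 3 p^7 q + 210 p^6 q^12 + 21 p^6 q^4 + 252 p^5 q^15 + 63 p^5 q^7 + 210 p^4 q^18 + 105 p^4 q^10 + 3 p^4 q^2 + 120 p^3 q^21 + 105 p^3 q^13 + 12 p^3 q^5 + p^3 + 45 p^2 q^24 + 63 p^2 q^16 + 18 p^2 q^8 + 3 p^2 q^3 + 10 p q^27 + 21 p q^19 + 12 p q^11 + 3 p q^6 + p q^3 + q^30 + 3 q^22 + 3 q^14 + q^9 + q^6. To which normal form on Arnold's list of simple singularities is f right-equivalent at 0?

The Hessian of f at 0 has rank 0. Corank 2; j^3 = p^3 is a perfect cube, so E-series; the 4-jet and mu = 7 give E_7.

E7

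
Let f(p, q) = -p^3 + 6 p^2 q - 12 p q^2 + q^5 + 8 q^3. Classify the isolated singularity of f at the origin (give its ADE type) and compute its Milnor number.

The Hessian of f at 0 is [[0, 0], [0, 0]] with rank 0, so corank 2. A Groebner basis of the Jacobian ideal J(f) in C{p,q} is {q^4, p^2 - 4*p*q + 4*q^2}; counting standard monomials gives mu = 8. Corank 2; j^3 = -(p - 2*q)^3 is a perfect cube, so E-series; the 5-jet and mu = 8 give E_8.

Type E_8, Milnor number mu = 8.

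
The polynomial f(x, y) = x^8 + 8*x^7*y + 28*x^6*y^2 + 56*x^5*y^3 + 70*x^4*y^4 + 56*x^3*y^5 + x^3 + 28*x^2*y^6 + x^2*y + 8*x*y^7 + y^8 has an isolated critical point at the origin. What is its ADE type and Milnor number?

The Hessian of f at 0 has rank 0. Corank 2; j^3 = x^2*(x + y) has shape L^2 M (L != M), so D-series; mu = 9 gives D_9.

Type D_9, Milnor number mu = 9.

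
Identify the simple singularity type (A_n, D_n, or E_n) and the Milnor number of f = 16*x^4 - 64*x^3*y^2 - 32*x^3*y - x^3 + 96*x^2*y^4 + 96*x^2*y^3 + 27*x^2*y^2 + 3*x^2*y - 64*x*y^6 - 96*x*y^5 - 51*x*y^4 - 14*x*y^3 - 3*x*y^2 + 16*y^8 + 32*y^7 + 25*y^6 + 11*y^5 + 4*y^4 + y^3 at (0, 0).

Type E_6, Milnor number mu = 6.

The Hessian of f at 0 is [[0, 0], [0, 0]] with rank 0, so corank 2. A Groebner basis of the Jacobian ideal J(f) in C{x,y} is {x^3 + 3*x^2/2 - 3*x*y + 3*y^2/2, x^2*y + 2*x^2 - 4*x*y + 2*y^2, 5*x^2/2 + x*y^2 - 5*x*y + 5*y^2/2, 3*x^2 - 6*x*y + y^3 + 3*y^2}; counting standard monomials gives mu = 6. Corank 2; j^3 = -(x - y)^3 is a perfect cube, so E-series; the 4-jet and mu = 6 give E_6.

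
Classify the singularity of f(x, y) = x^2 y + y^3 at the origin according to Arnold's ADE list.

The Hessian of f at 0 has rank 0. Corank 2; j^3 = y*(x^2 + y^2) splits into three distinct lines over C (the quadratic factor has nonzero discriminant), so D_4.

D4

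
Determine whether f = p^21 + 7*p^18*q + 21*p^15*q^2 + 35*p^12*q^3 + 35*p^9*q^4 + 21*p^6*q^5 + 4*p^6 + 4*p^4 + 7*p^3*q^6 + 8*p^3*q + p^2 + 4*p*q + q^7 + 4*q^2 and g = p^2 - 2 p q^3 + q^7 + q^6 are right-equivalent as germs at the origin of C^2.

Yes.

The Hessian of f at 0 has rank 1. Corank 1: A-series; mu = 6 gives A_6. The Hessian of g at 0 has rank 1. Corank 1: A-series; mu = 6 gives A_6. Both have type A_6, hence right-equivalent.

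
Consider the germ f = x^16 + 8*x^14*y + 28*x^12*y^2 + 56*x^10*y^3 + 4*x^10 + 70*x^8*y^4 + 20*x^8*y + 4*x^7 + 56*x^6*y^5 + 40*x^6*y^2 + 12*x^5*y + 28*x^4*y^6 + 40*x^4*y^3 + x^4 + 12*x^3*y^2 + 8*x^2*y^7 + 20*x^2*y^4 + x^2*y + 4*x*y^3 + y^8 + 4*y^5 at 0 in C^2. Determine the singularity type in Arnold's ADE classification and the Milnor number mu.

The Hessian of f at 0 is [[0, 0], [0, 0]] with rank 0, so corank 2. A Groebner basis of the Jacobian ideal J(f) in C{x,y} is {x^2*y^2 + x*y/4 + y^3/2, x^2*y/2 + x*y^3, x^2/3 + 7*x*y^2/6 + y^4, x^3 - x*y/2 - y^3}; counting standard monomials gives mu = 9. Corank 2; j^3 = x^2*y has shape L^2 M (L != M), so D-series; mu = 9 gives D_9.

Type D_9, Milnor number mu = 9.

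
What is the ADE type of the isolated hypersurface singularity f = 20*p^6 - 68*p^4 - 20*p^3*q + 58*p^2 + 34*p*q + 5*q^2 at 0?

A1

The Hessian of f at 0 has rank 2. Corank 0: nondegenerate Morse point, so A_1.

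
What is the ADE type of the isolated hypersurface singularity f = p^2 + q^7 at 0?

A6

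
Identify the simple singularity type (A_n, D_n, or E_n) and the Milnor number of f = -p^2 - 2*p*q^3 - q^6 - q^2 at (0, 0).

Type A_{1}, Milnor number mu = 1.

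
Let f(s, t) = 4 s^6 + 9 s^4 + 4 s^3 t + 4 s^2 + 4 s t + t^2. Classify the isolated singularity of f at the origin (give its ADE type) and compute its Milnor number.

The Hessian of f at 0 has rank 1. Corank 1: A-series; mu = 3 gives A_3.

Type A3, Milnor number mu = 3.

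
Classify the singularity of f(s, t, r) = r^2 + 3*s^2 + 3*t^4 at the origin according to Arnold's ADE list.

The Hessian of f at 0 is [[6, 0, 0], [0, 0, 0], [0, 0, 2]] with rank 2, so corank 1. A Groebner basis of the Jacobian ideal J(f) in C{s,t,r} is {t^3, s, r}; counting standard monomials gives mu = 3. Corank 1: A-series; mu = 3 gives A_3.

A_{3}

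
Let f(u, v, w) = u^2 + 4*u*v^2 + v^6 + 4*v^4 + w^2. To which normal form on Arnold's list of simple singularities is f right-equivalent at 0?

The Hessian of f at 0 is [[2, 0, 0], [0, 0, 0], [0, 0, 2]] with rank 2, so corank 1. A Groebner basis of the Jacobian ideal J(f) in C{u,v,w} is {u^3, u^2*v, u/2 + v^2, w}; counting standard monomials gives mu = 5. Corank 1: A-series; mu = 5 gives A_5.

A5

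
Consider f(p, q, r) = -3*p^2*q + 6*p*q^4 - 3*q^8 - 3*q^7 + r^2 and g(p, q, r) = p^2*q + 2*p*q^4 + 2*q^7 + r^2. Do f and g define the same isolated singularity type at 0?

No.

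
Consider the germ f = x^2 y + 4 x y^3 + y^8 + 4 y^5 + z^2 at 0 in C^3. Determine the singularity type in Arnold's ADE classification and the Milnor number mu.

The Hessian of f at 0 is [[0, 0, 0], [0, 0, 0], [0, 0, 2]] with rank 1, so corank 2. A Groebner basis of the Jacobian ideal J(f) in C{x,y,z} is {x^4, x^3*y - x^2 - 2*x*y^2, x^3/2 + x^2*y^2, x*y/2 + y^3, z}; counting standard monomials gives mu = 9. Corank 2; j^3 = x^2*y has shape L^2 M (L != M), so D-series; mu = 9 gives D_9.

Type D_9, Milnor number mu = 9.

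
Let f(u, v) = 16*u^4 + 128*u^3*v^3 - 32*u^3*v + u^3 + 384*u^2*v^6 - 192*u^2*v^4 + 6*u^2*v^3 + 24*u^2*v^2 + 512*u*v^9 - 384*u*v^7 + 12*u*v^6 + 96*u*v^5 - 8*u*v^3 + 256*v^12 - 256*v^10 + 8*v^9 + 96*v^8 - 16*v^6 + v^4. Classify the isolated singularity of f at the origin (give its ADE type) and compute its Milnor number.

Type E_6, Milnor number mu = 6.

The Hessian of f at 0 is [[0, 0], [0, 0]] with rank 0, so corank 2. A Groebner basis of the Jacobian ideal J(f) in C{u,v} is {v^4, u*v^2 - v^3/6, u^2}; counting standard monomials gives mu = 6. Corank 2; j^3 = u^3 is a perfect cube, so E-series; the 4-jet and mu = 6 give E_6.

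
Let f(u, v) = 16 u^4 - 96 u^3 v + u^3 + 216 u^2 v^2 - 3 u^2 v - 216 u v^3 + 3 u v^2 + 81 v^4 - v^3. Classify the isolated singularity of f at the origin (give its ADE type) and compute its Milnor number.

The Hessian of f at 0 has rank 0. Corank 2; j^3 = (u - v)^3 is a perfect cube, so E-series; the 4-jet and mu = 6 give E_6.

Type E6, Milnor number mu = 6.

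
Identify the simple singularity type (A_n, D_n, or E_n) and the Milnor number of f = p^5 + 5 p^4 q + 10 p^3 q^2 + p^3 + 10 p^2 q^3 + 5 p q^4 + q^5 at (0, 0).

The Hessian of f at 0 is [[0, 0], [0, 0]] with rank 0, so corank 2. A Groebner basis of the Jacobian ideal J(f) in C{p,q} is {q^5, p*q^3 + q^4/4, p^2}; counting standard monomials gives mu = 8. Corank 2; j^3 = p^3 is a perfect cube, so E-series; the 5-jet and mu = 8 give E_8.

Type E_8, Milnor number mu = 8.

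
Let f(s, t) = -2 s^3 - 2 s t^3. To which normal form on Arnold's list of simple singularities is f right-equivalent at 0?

E_{7}

The Hessian of f at 0 is [[0, 0], [0, 0]] with rank 0, so corank 2. A Groebner basis of the Jacobian ideal J(f) in C{s,t} is {s^3, s*t^2, 3*s^2 + t^3}; counting standard monomials gives mu = 7. Corank 2; j^3 = -2*s^3 is a perfect cube, so E-series; the 4-jet and mu = 7 give E_7.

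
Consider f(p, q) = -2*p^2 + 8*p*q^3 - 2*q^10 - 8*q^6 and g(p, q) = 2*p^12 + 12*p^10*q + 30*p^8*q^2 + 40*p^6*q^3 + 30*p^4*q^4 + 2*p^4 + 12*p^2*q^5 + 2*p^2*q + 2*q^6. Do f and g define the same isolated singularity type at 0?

No.

The Hessian of f at 0 has rank 1. Corank 1: A-series; mu = 9 gives A_9. The Hessian of g at 0 has rank 0. Corank 2; j^3 = 2*p^2*q has shape L^2 M (L != M), so D-series; mu = 7 gives D_7. f is A_9 but g is D_7, hence not right-equivalent.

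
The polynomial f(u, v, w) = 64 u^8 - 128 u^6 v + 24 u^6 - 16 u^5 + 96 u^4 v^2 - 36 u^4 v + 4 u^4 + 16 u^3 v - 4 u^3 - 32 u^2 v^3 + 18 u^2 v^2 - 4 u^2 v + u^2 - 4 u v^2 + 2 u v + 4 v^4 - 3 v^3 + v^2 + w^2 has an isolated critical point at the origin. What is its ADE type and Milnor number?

Type A2, Milnor number mu = 2.

The Hessian of f at 0 is [[2, 2, 0], [2, 2, 0], [0, 0, 2]] with rank 2, so corank 1. A Groebner basis of the Jacobian ideal J(f) in C{u,v,w} is {v^2, u + v, w}; counting standard monomials gives mu = 2. Corank 1: A-series; mu = 2 gives A_2.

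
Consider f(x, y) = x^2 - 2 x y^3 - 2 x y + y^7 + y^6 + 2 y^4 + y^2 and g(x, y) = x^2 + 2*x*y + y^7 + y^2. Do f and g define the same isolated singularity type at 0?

The Hessian of f at 0 has rank 1. Corank 1: A-series; mu = 6 gives A_6. The Hessian of g at 0 has rank 1. Corank 1: A-series; mu = 6 gives A_6. Both have type A_6, hence right-equivalent.

Yes.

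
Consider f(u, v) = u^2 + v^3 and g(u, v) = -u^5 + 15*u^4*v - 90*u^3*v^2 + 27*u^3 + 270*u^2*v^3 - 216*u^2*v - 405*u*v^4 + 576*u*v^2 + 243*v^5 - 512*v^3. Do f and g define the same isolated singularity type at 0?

No.

The Hessian of f at 0 is [[2, 0], [0, 0]] with rank 1, so corank 1. A Groebner basis of the Jacobian ideal J(f) in C{u,v} is {v^2, u}; counting standard monomials gives mu = 2. Corank 1: A-series; mu = 2 gives A_2. The Hessian of g at 0 is [[0, 0], [0, 0]] with rank 0, so corank 2. A Groebner basis of the Jacobian ideal J(g) in C{u,v} is {v^5, u*v^3 - 11*v^4/4, u^2 - 16*u*v/3 + 64*v^2/9}; counting standard monomials gives mu = 8. Corank 2; j^3 = (3*u - 8*v)^3 is a perfect cube, so E-series; the 5-jet and mu = 8 give E_8. f is A_2 but g is E_8, hence not right-equivalent.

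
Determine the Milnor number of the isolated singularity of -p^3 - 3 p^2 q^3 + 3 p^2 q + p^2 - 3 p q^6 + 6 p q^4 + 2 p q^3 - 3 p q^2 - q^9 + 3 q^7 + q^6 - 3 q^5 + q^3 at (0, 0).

2

The Hessian of f at 0 is [[2, 0], [0, 0]] with rank 1, so corank 1. A Groebner basis of the Jacobian ideal J(f) in C{p,q} is {q^2, p}; counting standard monomials gives mu = 2. Corank 1: A-series; mu = 2 gives A_2.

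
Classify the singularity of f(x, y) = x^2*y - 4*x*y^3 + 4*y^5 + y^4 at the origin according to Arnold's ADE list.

D_5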